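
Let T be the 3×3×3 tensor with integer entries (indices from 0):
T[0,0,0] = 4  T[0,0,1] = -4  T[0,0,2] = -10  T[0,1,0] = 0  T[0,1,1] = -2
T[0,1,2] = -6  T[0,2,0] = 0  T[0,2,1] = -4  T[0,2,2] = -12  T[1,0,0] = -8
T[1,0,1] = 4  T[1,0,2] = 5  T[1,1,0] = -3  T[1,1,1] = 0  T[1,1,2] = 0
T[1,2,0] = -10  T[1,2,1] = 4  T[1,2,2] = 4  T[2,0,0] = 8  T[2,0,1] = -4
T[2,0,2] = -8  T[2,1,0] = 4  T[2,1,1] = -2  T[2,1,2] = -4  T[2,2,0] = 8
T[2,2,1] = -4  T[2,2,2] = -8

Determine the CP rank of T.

3

Lower bound: the mode-3 unfolding of T (rows indexed by k, columns by (i,j) = (0,0), (0,1), (0,2), (1,0), (1,1), (1,2), (2,0), (2,1), (2,2)) is [[4, 0, 0, -8, -3, -10, 8, 4, 8], [-4, -2, -4, 4, 0, 4, -4, -2, -4], [-10, -6, -12, 5, 0, 4, -8, -4, -8]].
There the 3×3 minor on rows k ∈ {0, 1, 2}, columns (i,j) ∈ {(0,0), (0,1), (1,0)} is det [[4, 0, -8], [-4, -2, 4], [-10, -6, 5]] = 24 ≠ 0, so this unfolding has rank ≥ 3; CP rank is at least every unfolding rank, so rank(T) ≥ 3. (Flattening ranks never certify an upper bound on CP rank; for that we must actually write T with 3 rank-1 terms.)
Upper bound: T is a sum of 3 rank-1 terms, T = [0, 1, 0] (x) [2, -1, 2] (x) [-1, 1, 1] + [2, -1, 2] (x) [2, 1, 2] (x) [2, -1, -2] + [2, 1, 0] (x) [1, 1, 2] (x) [-2, 0, -1] (written with every a and b primitive with positive leading entry and the scale carried by c; CP decompositions are not unique, and this one is verified by expanding entrywise), so rank(T) ≤ 3.
These bounds meet, so rank(T) = 3.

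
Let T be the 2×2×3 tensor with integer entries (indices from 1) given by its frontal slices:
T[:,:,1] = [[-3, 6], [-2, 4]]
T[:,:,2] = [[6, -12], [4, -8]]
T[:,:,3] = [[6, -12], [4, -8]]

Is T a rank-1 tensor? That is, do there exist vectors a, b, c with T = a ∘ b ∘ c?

If T = a ∘ b ∘ c then every fibre of T is a multiple of the corresponding factor, so read the factors off the fibres through the nonzero entry T[1,1,1] = -3.
The mode-1 fibre T[:,1,1] = [-3, -2] gives a = (3, 2) (primitive direction); the mode-2 fibre T[1,:,1] = [-3, 6] gives b = (1, -2); then c[k] = T[1,1,k] / (a[1]·b[1]) = [-3, 6, 6] / 3 = (-1, 2, 2).
Expanding (3, 2) ∘ (1, -2) ∘ (-1, 2, 2) reproduces all 12 entries of T, so T = (3, 2) ∘ (1, -2) ∘ (-1, 2, 2) and rank(T) ≤ 1.
Equivalently every frontal slice T[:,:,k] is c[k] times the rank-1 matrix (3, 2) ∘ (1, -2). So T has rank 1 (it is nonzero).

Yes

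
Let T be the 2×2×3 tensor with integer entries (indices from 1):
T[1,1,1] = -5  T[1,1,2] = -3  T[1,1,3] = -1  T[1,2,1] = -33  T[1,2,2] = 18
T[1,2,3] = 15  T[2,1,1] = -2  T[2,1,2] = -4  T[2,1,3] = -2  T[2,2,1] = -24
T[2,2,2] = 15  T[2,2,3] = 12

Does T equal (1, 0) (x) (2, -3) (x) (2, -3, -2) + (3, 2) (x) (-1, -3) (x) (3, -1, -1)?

Reconstruct entry (2,1,1) from the claimed factors: Σₗ aₗ[2]bₗ[1]cₗ[1] = (0)·(2)·(2) + (2)·(-1)·(3) = -6, but T[2,1,1] = -2. The claim is false.

No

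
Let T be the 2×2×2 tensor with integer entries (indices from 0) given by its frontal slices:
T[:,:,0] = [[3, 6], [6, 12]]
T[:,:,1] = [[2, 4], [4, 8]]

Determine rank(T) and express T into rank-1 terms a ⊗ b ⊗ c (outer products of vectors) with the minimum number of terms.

Lower bound: T ≠ 0 (e.g. T[0,0,0] = 3), so rank(T) ≥ 1.
Upper bound: if T = a ⊗ b ⊗ c then every fibre of T is a multiple of the corresponding factor, so read the factors off the fibres through the nonzero entry T[0,0,0] = 3.
The mode-1 fibre T[:,0,0] = [3, 6] gives a = [1, 2] (primitive direction); the mode-2 fibre T[0,:,0] = [3, 6] gives b = [1, 2]; then c[k] = T[0,0,k] / (a[0]·b[0]) = [3, 2] / 1 = [3, 2].
Expanding [1, 2] ⊗ [1, 2] ⊗ [3, 2] reproduces all 8 entries of T, so T = [1, 2] ⊗ [1, 2] ⊗ [3, 2] and rank(T) ≤ 1.
These bounds meet, so rank(T) = 1.
Check entry T[1,1,1] = 8: (2)·(2)·(2) = 8.

rank(T) = 1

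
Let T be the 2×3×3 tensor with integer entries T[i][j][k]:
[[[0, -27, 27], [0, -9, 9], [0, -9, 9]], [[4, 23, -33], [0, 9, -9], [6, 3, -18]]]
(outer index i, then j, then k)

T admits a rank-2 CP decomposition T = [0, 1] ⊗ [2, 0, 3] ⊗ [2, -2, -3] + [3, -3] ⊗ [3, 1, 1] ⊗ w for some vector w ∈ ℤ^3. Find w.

w = [0, -3, 3]

Subtract the known terms from T to get the rank-1 residual R = [3, -3] ⊗ [3, 1, 1] ⊗ w, so R[i,j,k] = a[i]·b[j]·w[k]. Pick indices with nonzero a[0]·b[0] = (3)·(3) = 9. Only the fibre through (0,0,·) is needed: R[0,0,:] = T[0,0,:] − Σₗ aₗ[0]bₗ[0]cₗ = [0, -27, 27] − (0)·(2)·[2, -2, -3] = [0, -27, 27]. Then w[k] = R[0,0,k] / 9 for each k, giving w = [0, -27, 27] / 9 = [0, -3, 3].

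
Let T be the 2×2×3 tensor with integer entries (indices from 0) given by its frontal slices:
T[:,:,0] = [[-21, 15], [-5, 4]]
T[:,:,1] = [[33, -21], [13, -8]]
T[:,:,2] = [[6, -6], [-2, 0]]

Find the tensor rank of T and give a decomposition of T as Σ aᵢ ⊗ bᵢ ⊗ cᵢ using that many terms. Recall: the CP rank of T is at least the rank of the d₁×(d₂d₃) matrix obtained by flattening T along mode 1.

rank(T) = 2

Lower bound: the mode-1 unfolding of T (rows indexed by i, columns by (j,k) = (0,0), (0,1), (0,2), (1,0), (1,1), (1,2)) is [[-21, 33, 6, 15, -21, -6], [-5, 13, -2, 4, -8, 0]].
There the 2×2 minor on rows i ∈ {0, 1}, columns (j,k) ∈ {(0,0), (0,1)} is det [[-21, 33], [-5, 13]] = -108 ≠ 0, so this unfolding has rank ≥ 2; CP rank is at least every unfolding rank, so rank(T) ≥ 2. (Unfolding ranks only ever bound the CP rank from below — rank(T) can be strictly larger than all of them — so the matching upper bound has to come from an explicit 2-term decomposition.)
Upper bound — finding two terms. Write S_k = T[:,:,k] for the frontal slices: S₀ = [[-21, 15], [-5, 4]], S₁ = [[33, -21], [13, -8]], S₂ = [[6, -6], [-2, 0]].
If T = a₁ ⊗ b₁ ⊗ c₁ + a₂ ⊗ b₂ ⊗ c₂ then each S_k = c₁[k]·a₁b₁ᵀ + c₂[k]·a₂b₂ᵀ. S₀ and S₁ are linearly independent, so a₁b₁ᵀ and a₂b₂ᵀ must span the same plane of matrices: they are the rank-1 matrices of the form x·S₀ + y·S₁.
det(x·S₀ + y·S₁) is −9·x² + 9·y² = (-9)·(x − y)(x + y), vanishing at (x:y) = (1:1) and (1:-1).
M₁ = S₀ + S₁ = [[12, -6], [8, -4]] = 2·[3, 2][2, -1]ᵀ and M₂ = S₀ − S₁ = [[-54, 36], [-18, 12]] = (-6)·[3, 1][3, -2]ᵀ, so take a₁ = [3, 2], b₁ = [2, -1], a₂ = [3, 1], b₂ = [3, -2].
Each slice is an integer combination of E₁ = a₁b₁ᵀ and E₂ = a₂b₂ᵀ: S₀ = E₁ − 3·E₂, S₁ = E₁ + 3·E₂, S₂ = −2·E₁ + 2·E₂; reading off coefficients, c₁ = [1, 1, -2] and c₂ = [-3, 3, 2].
Hence T = [3, 2] ⊗ [2, -1] ⊗ [1, 1, -2] + [3, 1] ⊗ [3, -2] ⊗ [-3, 3, 2], so rank(T) ≤ 2.
These bounds meet, so rank(T) = 2.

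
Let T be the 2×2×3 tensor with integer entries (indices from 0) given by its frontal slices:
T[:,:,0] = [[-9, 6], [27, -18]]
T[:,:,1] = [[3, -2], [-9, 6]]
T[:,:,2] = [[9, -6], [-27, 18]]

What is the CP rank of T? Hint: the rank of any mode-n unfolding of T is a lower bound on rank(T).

Lower bound: T ≠ 0 (e.g. T[0,0,0] = -9), so rank(T) ≥ 1.
Upper bound: if T = a ∘ b ∘ c then every fibre of T is a multiple of the corresponding factor, so read the factors off the fibres through the nonzero entry T[0,0,0] = -9.
The mode-1 fibre T[:,0,0] = [-9, 27] gives a = (1, -3) (primitive direction); the mode-2 fibre T[0,:,0] = [-9, 6] gives b = (3, -2); then c[k] = T[0,0,k] / (a[0]·b[0]) = [-9, 3, 9] / 3 = (-3, 1, 3).
Expanding (1, -3) ∘ (3, -2) ∘ (-3, 1, 3) reproduces all 12 entries of T, so T = (1, -3) ∘ (3, -2) ∘ (-3, 1, 3) and rank(T) ≤ 1.
These bounds meet, so rank(T) = 1.

1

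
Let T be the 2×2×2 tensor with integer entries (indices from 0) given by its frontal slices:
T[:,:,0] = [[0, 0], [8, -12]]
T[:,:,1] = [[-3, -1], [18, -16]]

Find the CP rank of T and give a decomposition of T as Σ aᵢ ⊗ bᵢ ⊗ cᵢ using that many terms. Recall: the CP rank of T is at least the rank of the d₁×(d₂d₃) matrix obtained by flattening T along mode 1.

rank(T) = 2

Lower bound: the mode-3 unfolding of T (rows indexed by k, columns by (i,j) = (0,0), (0,1), (1,0), (1,1)) is [[0, 0, 8, -12], [-3, -1, 18, -16]].
There the 2×2 minor on rows k ∈ {0, 1}, columns (i,j) ∈ {(0,0), (1,0)} is det [[0, 8], [-3, 18]] = 24 ≠ 0, so this unfolding has rank ≥ 2; CP rank is at least every unfolding rank, so rank(T) ≥ 2. (Flattening ranks never certify an upper bound on CP rank; for that we must actually write T with 2 rank-1 terms.)
Upper bound — finding two terms. Write S_k = T[:,:,k] for the frontal slices: S₀ = [[0, 0], [8, -12]], S₁ = [[-3, -1], [18, -16]].
If T = a₁ ⊗ b₁ ⊗ c₁ + a₂ ⊗ b₂ ⊗ c₂ then each S_k = c₁[k]·a₁b₁ᵀ + c₂[k]·a₂b₂ᵀ. S₀ and S₁ are linearly independent, so a₁b₁ᵀ and a₂b₂ᵀ must span the same plane of matrices: they are the rank-1 matrices of the form x·S₀ + y·S₁.
det(x·S₀ + y·S₁) is 44·xy + 66·y² = 22·(2·x + 3·y)(y), vanishing at (x:y) = (3:-2) and (1:0).
M₁ = 3·S₀ − 2·S₁ = [[6, 2], [-12, -4]] = 2·[1, -2][3, 1]ᵀ and M₂ = S₀ = [[0, 0], [8, -12]] = 4·[0, 1][2, -3]ᵀ, so take a₁ = [1, -2], b₁ = [3, 1], a₂ = [0, 1], b₂ = [2, -3].
Each slice is an integer combination of E₁ = a₁b₁ᵀ and E₂ = a₂b₂ᵀ: S₀ = 4·E₂, S₁ = −E₁ + 6·E₂; reading off coefficients, c₁ = [0, -1] and c₂ = [4, 6].
Hence T = [1, -2] ⊗ [3, 1] ⊗ [0, -1] + [0, 1] ⊗ [2, -3] ⊗ [4, 6], so rank(T) ≤ 2.
These bounds meet, so rank(T) = 2.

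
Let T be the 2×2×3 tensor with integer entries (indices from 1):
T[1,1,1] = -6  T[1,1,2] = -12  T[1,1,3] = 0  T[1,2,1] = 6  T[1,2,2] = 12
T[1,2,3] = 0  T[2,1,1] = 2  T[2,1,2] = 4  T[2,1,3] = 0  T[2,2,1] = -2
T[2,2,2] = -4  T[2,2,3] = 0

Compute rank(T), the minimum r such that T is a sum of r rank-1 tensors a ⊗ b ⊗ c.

1

Lower bound: T ≠ 0 (e.g. T[1,1,1] = -6), so rank(T) ≥ 1.
Upper bound: the mode-1 fibre T[:,1,1] = [-6, 2] gives a = [3, -1] (primitive direction); the mode-2 fibre T[1,:,1] = [-6, 6] gives b = [1, -1]; then c[k] = T[1,1,k] / (a[1]·b[1]) = [-6, -12, 0] / 3 = [-2, -4, 0].
Expanding [3, -1] ⊗ [1, -1] ⊗ [-2, -4, 0] reproduces all 12 entries of T, so T = [3, -1] ⊗ [1, -1] ⊗ [-2, -4, 0] and rank(T) ≤ 1.
These bounds meet, so rank(T) = 1.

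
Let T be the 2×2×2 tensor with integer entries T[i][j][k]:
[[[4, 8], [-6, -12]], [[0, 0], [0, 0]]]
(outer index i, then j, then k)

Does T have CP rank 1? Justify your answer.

Yes

If T = a (x) b (x) c then every fibre of T is a multiple of the corresponding factor, so read the factors off the fibres through the nonzero entry T[0,0,0] = 4.
The mode-1 fibre T[:,0,0] = [4, 0] gives a = [1, 0] (primitive direction); the mode-2 fibre T[0,:,0] = [4, -6] gives b = [2, -3]; then c[k] = T[0,0,k] / (a[0]·b[0]) = [4, 8] / 2 = [2, 4].
Expanding [1, 0] (x) [2, -3] (x) [2, 4] reproduces all 8 entries of T, so T = [1, 0] (x) [2, -3] (x) [2, 4] and rank(T) ≤ 1.
Equivalently every frontal slice T[:,:,k] is c[k] times the rank-1 matrix [1, 0] (x) [2, -3]. So T has rank 1 (it is nonzero).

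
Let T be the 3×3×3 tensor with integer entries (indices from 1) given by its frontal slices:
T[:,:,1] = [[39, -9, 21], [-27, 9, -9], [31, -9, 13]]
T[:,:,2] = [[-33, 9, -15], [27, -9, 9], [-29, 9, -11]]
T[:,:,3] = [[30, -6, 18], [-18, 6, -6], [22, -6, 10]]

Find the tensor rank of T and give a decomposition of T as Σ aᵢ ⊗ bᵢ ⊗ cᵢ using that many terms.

rank(T) = 2

Lower bound: the mode-1 unfolding of T (rows indexed by i, columns by (j,k) = (1,1), (1,2), (1,3), (2,1), (2,2), (2,3), (3,1), (3,2), (3,3)) is [[39, -33, 30, -9, 9, -6, 21, -15, 18], [-27, 27, -18, 9, -9, 6, -9, 9, -6], [31, -29, 22, -9, 9, -6, 13, -11, 10]].
There the 2×2 minor on rows i ∈ {1, 2}, columns (j,k) ∈ {(1,1), (1,2)} is det [[39, -33], [-27, 27]] = 162 ≠ 0, so this unfolding has rank ≥ 2; CP rank is at least every unfolding rank, so rank(T) ≥ 2. (Unfolding ranks only ever bound the CP rank from below — rank(T) can be strictly larger than all of them — so the matching upper bound has to come from an explicit 2-term decomposition.)
Upper bound — finding two terms. Write S_k = T[:,:,k] for the frontal slices: S₁ = [[39, -9, 21], [-27, 9, -9], [31, -9, 13]], S₂ = [[-33, 9, -15], [27, -9, 9], [-29, 9, -11]], S₃ = [[30, -6, 18], [-18, 6, -6], [22, -6, 10]].
If T = a₁ ⊗ b₁ ⊗ c₁ + a₂ ⊗ b₂ ⊗ c₂ then each S_k = c₁[k]·a₁b₁ᵀ + c₂[k]·a₂b₂ᵀ. S₁ and S₂ are linearly independent, so a₁b₁ᵀ and a₂b₂ᵀ must span the same plane of matrices: they are the rank-1 matrices of the form x·S₁ + y·S₂.
The 2×2 minor of x·S₁ + y·S₂ on rows {1,2}, columns {1,2} is 108·x² − 162·xy + 54·y² = 54·(2·x − y)(x − y), vanishing at (x:y) = (1:2) and (1:1).
M₁ = S₁ + 2·S₂ = [[-27, 9, -9], [27, -9, 9], [-27, 9, -9]] = (-9)·(1, -1, 1)(3, -1, 1)ᵀ and M₂ = S₁ + S₂ = [[6, 0, 6], [0, 0, 0], [2, 0, 2]] = 2·(3, 0, 1)(1, 0, 1)ᵀ, so take a₁ = (1, -1, 1), b₁ = (3, -1, 1), a₂ = (3, 0, 1), b₂ = (1, 0, 1).
Each slice is an integer combination of E₁ = a₁b₁ᵀ and E₂ = a₂b₂ᵀ: S₁ = 9·E₁ + 4·E₂, S₂ = −9·E₁ − 2·E₂, S₃ = 6·E₁ + 4·E₂; reading off coefficients, c₁ = (9, -9, 6) and c₂ = (4, -2, 4).
Hence T = (1, -1, 1) ⊗ (3, -1, 1) ⊗ (9, -9, 6) + (3, 0, 1) ⊗ (1, 0, 1) ⊗ (4, -2, 4), so rank(T) ≤ 2.
These bounds meet, so rank(T) = 2.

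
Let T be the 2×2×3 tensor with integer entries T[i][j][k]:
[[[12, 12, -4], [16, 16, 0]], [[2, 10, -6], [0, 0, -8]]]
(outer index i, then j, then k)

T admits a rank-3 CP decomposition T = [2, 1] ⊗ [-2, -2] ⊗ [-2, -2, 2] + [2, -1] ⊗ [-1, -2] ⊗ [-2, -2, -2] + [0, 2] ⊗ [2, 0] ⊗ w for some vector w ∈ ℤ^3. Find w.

Subtract the known terms from T to get the rank-1 residual R = [0, 2] ⊗ [2, 0] ⊗ w, so R[i,j,k] = a[i]·b[j]·w[k]. Pick indices with nonzero a[1]·b[0] = (2)·(2) = 4. Only the fibre through (1,0,·) is needed: R[1,0,:] = T[1,0,:] − Σₗ aₗ[1]bₗ[0]cₗ = [2, 10, -6] − (1)·(-2)·[-2, -2, 2] − (-1)·(-1)·[-2, -2, -2] = [0, 8, 0]. Then w[k] = R[1,0,k] / 4 for each k, giving w = [0, 8, 0] / 4 = [0, 2, 0].

w = [0, 2, 0]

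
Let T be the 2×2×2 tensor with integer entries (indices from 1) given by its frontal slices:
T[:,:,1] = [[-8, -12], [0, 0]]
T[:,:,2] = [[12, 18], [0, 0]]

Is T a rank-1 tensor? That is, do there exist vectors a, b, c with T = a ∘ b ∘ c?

The mode-1 fibre T[:,1,1] = [-8, 0] gives a = [1, 0] (primitive direction); the mode-2 fibre T[1,:,1] = [-8, -12] gives b = [2, 3]; then c[k] = T[1,1,k] / (a[1]·b[1]) = [-8, 12] / 2 = [-4, 6].
Expanding [1, 0] ∘ [2, 3] ∘ [-4, 6] reproduces all 8 entries of T, so T = [1, 0] ∘ [2, 3] ∘ [-4, 6] and rank(T) ≤ 1.
Equivalently every frontal slice T[:,:,k] is c[k] times the rank-1 matrix [1, 0] ∘ [2, 3]. So T has rank 1 (it is nonzero).

Yes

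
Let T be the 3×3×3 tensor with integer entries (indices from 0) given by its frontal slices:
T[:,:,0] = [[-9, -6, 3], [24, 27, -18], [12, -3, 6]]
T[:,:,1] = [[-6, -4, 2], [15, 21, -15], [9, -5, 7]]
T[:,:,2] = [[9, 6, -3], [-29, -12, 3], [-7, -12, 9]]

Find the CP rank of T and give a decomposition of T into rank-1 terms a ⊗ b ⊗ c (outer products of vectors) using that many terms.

Lower bound: the mode-2 unfolding of T (rows indexed by j, columns by (i,k) = (0,0), (0,1), (0,2), (1,0), (1,1), (1,2), (2,0), (2,1), (2,2)) is [[-9, -6, 9, 24, 15, -29, 12, 9, -7], [-6, -4, 6, 27, 21, -12, -3, -5, -12], [3, 2, -3, -18, -15, 3, 6, 7, 9]].
There the 2×2 minor on rows j ∈ {0, 1}, columns (i,k) ∈ {(0,0), (1,0)} is det [[-9, 24], [-6, 27]] = -99 ≠ 0, so this unfolding has rank ≥ 2; CP rank is at least every unfolding rank, so rank(T) ≥ 2. (Unfolding ranks only ever bound the CP rank from below — rank(T) can be strictly larger than all of them — so the matching upper bound has to come from an explicit 2-term decomposition.)
Upper bound — finding two terms. Write S_k = T[:,:,k] for the frontal slices: S₀ = [[-9, -6, 3], [24, 27, -18], [12, -3, 6]], S₁ = [[-6, -4, 2], [15, 21, -15], [9, -5, 7]], S₂ = [[9, 6, -3], [-29, -12, 3], [-7, -12, 9]].
If T = a₁ ⊗ b₁ ⊗ c₁ + a₂ ⊗ b₂ ⊗ c₂ then each S_k = c₁[k]·a₁b₁ᵀ + c₂[k]·a₂b₂ᵀ. S₀ and S₁ are linearly independent, so a₁b₁ᵀ and a₂b₂ᵀ must span the same plane of matrices: they are the rank-1 matrices of the form x·S₀ + y·S₁.
The 2×2 minor of x·S₀ + y·S₁ on rows {0,1}, columns {0,1} is −99·x² − 165·xy − 66·y² = (-33)·(3·x + 2·y)(x + y), vanishing at (x:y) = (2:-3) and (1:-1).
M₁ = 2·S₀ − 3·S₁ = [[0, 0, 0], [3, -9, 9], [-3, 9, -9]] = 3·[0, 1, -1][1, -3, 3]ᵀ and M₂ = S₀ − S₁ = [[-3, -2, 1], [9, 6, -3], [3, 2, -1]] = −[1, -3, -1][3, 2, -1]ᵀ, so take a₁ = [0, 1, -1], b₁ = [1, -3, 3], a₂ = [1, -3, -1], b₂ = [3, 2, -1].
Each slice is an integer combination of E₁ = a₁b₁ᵀ and E₂ = a₂b₂ᵀ: S₀ = −3·E₁ − 3·E₂, S₁ = −3·E₁ − 2·E₂, S₂ = −2·E₁ + 3·E₂; reading off coefficients, c₁ = [-3, -3, -2] and c₂ = [-3, -2, 3].
Hence T = [0, 1, -1] ⊗ [1, -3, 3] ⊗ [-3, -3, -2] + [1, -3, -1] ⊗ [3, 2, -1] ⊗ [-3, -2, 3], so rank(T) ≤ 2.
These bounds meet, so rank(T) = 2.

rank(T) = 2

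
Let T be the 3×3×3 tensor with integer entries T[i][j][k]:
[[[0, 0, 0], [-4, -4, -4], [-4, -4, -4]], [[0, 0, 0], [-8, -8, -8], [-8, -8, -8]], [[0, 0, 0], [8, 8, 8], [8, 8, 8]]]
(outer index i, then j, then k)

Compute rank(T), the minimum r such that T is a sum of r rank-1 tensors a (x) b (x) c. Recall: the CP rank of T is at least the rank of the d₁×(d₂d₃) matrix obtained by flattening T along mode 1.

Lower bound: T ≠ 0 (e.g. T[0,1,0] = -4), so rank(T) ≥ 1.
Upper bound: if T = a (x) b (x) c then every fibre of T is a multiple of the corresponding factor, so read the factors off the fibres through the nonzero entry T[0,1,0] = -4.
The mode-1 fibre T[:,1,0] = [-4, -8, 8] gives a = [1, 2, -2] (primitive direction); the mode-2 fibre T[0,:,0] = [0, -4, -4] gives b = [0, 1, 1]; then c[k] = T[0,1,k] / (a[0]·b[1]) = [-4, -4, -4] / 1 = [-4, -4, -4].
Expanding [1, 2, -2] (x) [0, 1, 1] (x) [-4, -4, -4] reproduces all 27 entries of T, so T = [1, 2, -2] (x) [0, 1, 1] (x) [-4, -4, -4] and rank(T) ≤ 1.
These bounds meet, so rank(T) = 1.
Check entry T[2,2,2] = 8: (-2)·(1)·(-4) = 8.

1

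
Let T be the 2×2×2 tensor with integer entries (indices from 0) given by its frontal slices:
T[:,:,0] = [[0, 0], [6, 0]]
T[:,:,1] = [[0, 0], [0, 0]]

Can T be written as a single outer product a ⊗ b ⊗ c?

If T = a ⊗ b ⊗ c then every fibre of T is a multiple of the corresponding factor, so read the factors off the fibres through the nonzero entry T[1,0,0] = 6.
The mode-1 fibre T[:,0,0] = [0, 6] gives a = [0, 1] (primitive direction); the mode-2 fibre T[1,:,0] = [6, 0] gives b = [1, 0]; then c[k] = T[1,0,k] / (a[1]·b[0]) = [6, 0] / 1 = [6, 0].
Expanding [0, 1] ⊗ [1, 0] ⊗ [6, 0] reproduces all 8 entries of T, so T = [0, 1] ⊗ [1, 0] ⊗ [6, 0] and rank(T) ≤ 1.
Equivalently every frontal slice T[:,:,k] is c[k] times the rank-1 matrix [0, 1] ⊗ [1, 0]. So T has rank 1 (it is nonzero).

Yes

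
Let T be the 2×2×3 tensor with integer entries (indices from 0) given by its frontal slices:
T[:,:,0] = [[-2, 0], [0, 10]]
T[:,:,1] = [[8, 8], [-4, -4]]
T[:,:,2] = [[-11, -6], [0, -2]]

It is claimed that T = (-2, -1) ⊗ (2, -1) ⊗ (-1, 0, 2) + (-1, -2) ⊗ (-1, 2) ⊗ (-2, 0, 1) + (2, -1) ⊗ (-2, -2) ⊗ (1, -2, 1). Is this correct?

No

Reconstruct entry (0,1,0) from the claimed factors: Σₗ aₗ[0]bₗ[1]cₗ[0] = (-2)·(-1)·(-1) + (-1)·(2)·(-2) + (2)·(-2)·(1) = -2, but T[0,1,0] = 0. The claim is false.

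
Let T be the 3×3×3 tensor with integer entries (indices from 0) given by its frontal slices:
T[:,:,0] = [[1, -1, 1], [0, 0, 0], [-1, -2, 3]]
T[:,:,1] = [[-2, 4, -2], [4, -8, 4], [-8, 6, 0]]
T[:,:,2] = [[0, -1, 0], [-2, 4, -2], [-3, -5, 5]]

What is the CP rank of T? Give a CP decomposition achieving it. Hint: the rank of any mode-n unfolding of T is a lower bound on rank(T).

Lower bound: the mode-2 unfolding of T (rows indexed by j, columns by (i,k) = (0,0), (0,1), (0,2), (1,0), (1,1), (1,2), (2,0), (2,1), (2,2)) is [[1, -2, 0, 0, 4, -2, -1, -8, -3], [-1, 4, -1, 0, -8, 4, -2, 6, -5], [1, -2, 0, 0, 4, -2, 3, 0, 5]].
There the 3×3 minor on rows j ∈ {0, 1, 2}, columns (i,k) ∈ {(0,0), (0,1), (2,0)} is det [[1, -2, -1], [-1, 4, -2], [1, -2, 3]] = 8 ≠ 0, so this unfolding has rank ≥ 3; CP rank is at least every unfolding rank, so rank(T) ≥ 3. (This is only a lower bound: in general the CP rank may exceed every unfolding rank, so we still need to exhibit 3 rank-1 terms summing to T.)
Upper bound: T is a sum of 3 rank-1 terms, T = [0, 0, 1] ⊗ [2, 1, -2] ⊗ [-1, -2, -2] + [1, -2, 2] ⊗ [1, -2, 1] ⊗ [0, -2, 1] + [1, 0, 1] ⊗ [1, -1, 1] ⊗ [1, 0, -1] (one valid choice — decompositions are not unique — normalised so each a, b is primitive with positive first nonzero entry; check it by expanding all entries), so rank(T) ≤ 3.
These bounds meet, so rank(T) = 3.
Check entry T[0,1,1] = 4: (0)·(1)·(-2) + (1)·(-2)·(-2) + (1)·(-1)·(0) = 4.

rank(T) = 3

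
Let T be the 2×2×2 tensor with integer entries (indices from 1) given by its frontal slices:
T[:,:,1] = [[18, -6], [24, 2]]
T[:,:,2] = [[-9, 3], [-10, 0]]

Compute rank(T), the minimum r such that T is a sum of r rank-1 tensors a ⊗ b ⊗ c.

2

Lower bound: the mode-1 unfolding of T (rows indexed by i, columns by (j,k) = (1,1), (1,2), (2,1), (2,2)) is [[18, -9, -6, 3], [24, -10, 2, 0]].
There the 2×2 minor on rows i ∈ {1, 2}, columns (j,k) ∈ {(1,1), (1,2)} is det [[18, -9], [24, -10]] = 36 ≠ 0, so this unfolding has rank ≥ 2; CP rank is at least every unfolding rank, so rank(T) ≥ 2. (Flattening ranks never certify an upper bound on CP rank; for that we must actually write T with 2 rank-1 terms.)
Upper bound — finding two terms. Write S_k = T[:,:,k] for the frontal slices: S₁ = [[18, -6], [24, 2]], S₂ = [[-9, 3], [-10, 0]].
If T = a₁ ⊗ b₁ ⊗ c₁ + a₂ ⊗ b₂ ⊗ c₂ then each S_k = c₁[k]·a₁b₁ᵀ + c₂[k]·a₂b₂ᵀ. S₁ and S₂ are linearly independent, so a₁b₁ᵀ and a₂b₂ᵀ must span the same plane of matrices: they are the rank-1 matrices of the form x·S₁ + y·S₂.
det(x·S₁ + y·S₂) is 180·x² − 150·xy + 30·y² = 30·(3·x − y)(2·x − y), vanishing at (x:y) = (1:3) and (1:2).
M₁ = S₁ + 3·S₂ = [[-9, 3], [-6, 2]] = −[3, 2][3, -1]ᵀ and M₂ = S₁ + 2·S₂ = [[0, 0], [4, 2]] = 2·[0, 1][2, 1]ᵀ, so take a₁ = [3, 2], b₁ = [3, -1], a₂ = [0, 1], b₂ = [2, 1].
Each slice is an integer combination of E₁ = a₁b₁ᵀ and E₂ = a₂b₂ᵀ: S₁ = 2·E₁ + 6·E₂, S₂ = −E₁ − 2·E₂; reading off coefficients, c₁ = [2, -1] and c₂ = [6, -2].
Hence T = [3, 2] ⊗ [3, -1] ⊗ [2, -1] + [0, 1] ⊗ [2, 1] ⊗ [6, -2], so rank(T) ≤ 2.
These bounds meet, so rank(T) = 2.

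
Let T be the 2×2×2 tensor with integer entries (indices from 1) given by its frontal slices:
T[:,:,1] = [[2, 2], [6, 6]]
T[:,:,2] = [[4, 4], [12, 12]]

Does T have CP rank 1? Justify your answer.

Yes

The mode-1 fibre T[:,1,1] = [2, 6] gives a = [1, 3] (primitive direction); the mode-2 fibre T[1,:,1] = [2, 2] gives b = [1, 1]; then c[k] = T[1,1,k] / (a[1]·b[1]) = [2, 4] / 1 = [2, 4].
Expanding [1, 3] ⊗ [1, 1] ⊗ [2, 4] reproduces all 8 entries of T, so T = [1, 3] ⊗ [1, 1] ⊗ [2, 4] and rank(T) ≤ 1.
Equivalently every frontal slice T[:,:,k] is c[k] times the rank-1 matrix [1, 3] ⊗ [1, 1]. So T has rank 1 (it is nonzero).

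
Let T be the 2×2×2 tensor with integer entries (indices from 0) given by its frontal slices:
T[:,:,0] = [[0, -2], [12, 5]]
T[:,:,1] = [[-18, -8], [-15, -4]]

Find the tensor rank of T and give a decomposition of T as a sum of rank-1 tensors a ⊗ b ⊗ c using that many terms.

rank(T) = 2

Lower bound: the mode-3 unfolding of T (rows indexed by k, columns by (i,j) = (0,0), (0,1), (1,0), (1,1)) is [[0, -2, 12, 5], [-18, -8, -15, -4]].
There the 2×2 minor on rows k ∈ {0, 1}, columns (i,j) ∈ {(0,0), (0,1)} is det [[0, -2], [-18, -8]] = -36 ≠ 0, so this unfolding has rank ≥ 2; CP rank is at least every unfolding rank, so rank(T) ≥ 2. (Unfolding ranks only ever bound the CP rank from below — rank(T) can be strictly larger than all of them — so the matching upper bound has to come from an explicit 2-term decomposition.)
Upper bound — finding two terms. Write S_k = T[:,:,k] for the frontal slices: S₀ = [[0, -2], [12, 5]], S₁ = [[-18, -8], [-15, -4]].
If T = a₁ ⊗ b₁ ⊗ c₁ + a₂ ⊗ b₂ ⊗ c₂ then each S_k = c₁[k]·a₁b₁ᵀ + c₂[k]·a₂b₂ᵀ. S₀ and S₁ are linearly independent, so a₁b₁ᵀ and a₂b₂ᵀ must span the same plane of matrices: they are the rank-1 matrices of the form x·S₀ + y·S₁.
det(x·S₀ + y·S₁) is 24·x² − 24·xy − 48·y² = 24·(x − 2·y)(x + y), vanishing at (x:y) = (2:1) and (1:-1).
M₁ = 2·S₀ + S₁ = [[-18, -12], [9, 6]] = (-3)·(2, -1)(3, 2)ᵀ and M₂ = S₀ − S₁ = [[18, 6], [27, 9]] = 3·(2, 3)(3, 1)ᵀ, so take a₁ = (2, -1), b₁ = (3, 2), a₂ = (2, 3), b₂ = (3, 1).
Each slice is an integer combination of E₁ = a₁b₁ᵀ and E₂ = a₂b₂ᵀ: S₀ = −E₁ + E₂, S₁ = −E₁ − 2·E₂; reading off coefficients, c₁ = (-1, -1) and c₂ = (1, -2).
Hence T = (2, -1) ⊗ (3, 2) ⊗ (-1, -1) + (2, 3) ⊗ (3, 1) ⊗ (1, -2), so rank(T) ≤ 2.
These bounds meet, so rank(T) = 2.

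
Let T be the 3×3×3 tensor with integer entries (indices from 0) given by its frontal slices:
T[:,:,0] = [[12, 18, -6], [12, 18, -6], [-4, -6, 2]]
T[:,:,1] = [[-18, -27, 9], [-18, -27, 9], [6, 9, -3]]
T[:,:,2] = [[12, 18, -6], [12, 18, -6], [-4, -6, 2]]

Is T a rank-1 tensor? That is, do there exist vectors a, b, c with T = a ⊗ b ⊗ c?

Yes

The mode-1 fibre T[:,0,0] = [12, 12, -4] gives a = [3, 3, -1] (primitive direction); the mode-2 fibre T[0,:,0] = [12, 18, -6] gives b = [2, 3, -1]; then c[k] = T[0,0,k] / (a[0]·b[0]) = [12, -18, 12] / 6 = [2, -3, 2].
Expanding [3, 3, -1] ⊗ [2, 3, -1] ⊗ [2, -3, 2] reproduces all 27 entries of T, so T = [3, 3, -1] ⊗ [2, 3, -1] ⊗ [2, -3, 2] and rank(T) ≤ 1.
Equivalently every frontal slice T[:,:,k] is c[k] times the rank-1 matrix [3, 3, -1] ⊗ [2, 3, -1]. So T has rank 1 (it is nonzero).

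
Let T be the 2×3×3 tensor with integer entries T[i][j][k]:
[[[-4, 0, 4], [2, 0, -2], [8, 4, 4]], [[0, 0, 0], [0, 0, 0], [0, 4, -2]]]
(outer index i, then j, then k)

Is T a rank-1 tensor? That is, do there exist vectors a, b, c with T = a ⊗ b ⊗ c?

The mode-3 unfolding of T (rows indexed by k, columns by (i,j) = (0,0), (0,1), (0,2), (1,0), (1,1), (1,2)) is [[-4, 2, 8, 0, 0, 0], [0, 0, 4, 0, 0, 4], [4, -2, 4, 0, 0, -2]].
There the 3×3 minor on rows k ∈ {0, 1, 2}, columns (i,j) ∈ {(0,0), (0,2), (1,2)} is det [[-4, 8, 0], [0, 4, 4], [4, 4, -2]] = 224 ≠ 0, so this unfolding has rank ≥ 3; CP rank is at least every unfolding rank, so rank(T) ≥ 3.
In particular rank(T) ≥ 3 > 1, so T is not rank-1.

No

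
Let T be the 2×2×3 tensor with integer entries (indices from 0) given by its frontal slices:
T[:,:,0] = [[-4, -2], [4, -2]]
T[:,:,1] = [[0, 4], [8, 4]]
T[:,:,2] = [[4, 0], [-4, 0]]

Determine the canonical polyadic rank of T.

Lower bound: in the mode-3 unfolding of T (rows indexed by k, columns by (i,j)) the 3×3 minor on rows k ∈ {0, 1, 2}, columns (i,j) ∈ {(0,0), (0,1), (1,0)} is det [[-4, -2, 4], [0, 4, 8], [4, 0, -4]] = -64 ≠ 0, so that unfolding has rank ≥ 3 and hence rank(T) ≥ 3 (CP rank is at least every unfolding rank, though it can be larger).
Upper bound: T is a sum of 3 rank-1 terms, T = [1, -1] ⊗ [1, 0] ⊗ [-4, -4, 4] + [1, 1] ⊗ [1, 1] ⊗ [-4, 4, 0] + [1, 1] ⊗ [2, 1] ⊗ [2, 0, 0] (one valid choice — decompositions are not unique — normalised so each a, b is primitive with positive first nonzero entry; check it by expanding all entries), so rank(T) ≤ 3.
These bounds meet, so rank(T) = 3.

3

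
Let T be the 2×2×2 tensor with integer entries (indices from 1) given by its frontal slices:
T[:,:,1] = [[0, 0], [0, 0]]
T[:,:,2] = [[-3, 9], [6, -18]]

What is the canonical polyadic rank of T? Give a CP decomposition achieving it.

Lower bound: T ≠ 0 (e.g. T[1,1,2] = -3), so rank(T) ≥ 1.
Upper bound: if T = a ⊗ b ⊗ c then every fibre of T is a multiple of the corresponding factor, so read the factors off the fibres through the nonzero entry T[1,1,2] = -3.
The mode-1 fibre T[:,1,2] = [-3, 6] gives a = [1, -2] (primitive direction); the mode-2 fibre T[1,:,2] = [-3, 9] gives b = [1, -3]; then c[k] = T[1,1,k] / (a[1]·b[1]) = [0, -3] / 1 = [0, -3].
Expanding [1, -2] ⊗ [1, -3] ⊗ [0, -3] reproduces all 8 entries of T, so T = [1, -2] ⊗ [1, -3] ⊗ [0, -3] and rank(T) ≤ 1.
These bounds meet, so rank(T) = 1.

rank(T) = 1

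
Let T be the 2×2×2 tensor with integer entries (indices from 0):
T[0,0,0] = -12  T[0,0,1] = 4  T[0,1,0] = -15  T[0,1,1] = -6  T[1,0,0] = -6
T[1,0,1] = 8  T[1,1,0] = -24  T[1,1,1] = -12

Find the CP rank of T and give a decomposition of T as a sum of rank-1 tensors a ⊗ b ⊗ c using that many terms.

Lower bound: the mode-1 unfolding of T (rows indexed by i, columns by (j,k) = (0,0), (0,1), (1,0), (1,1)) is [[-12, 4, -15, -6], [-6, 8, -24, -12]].
There the 2×2 minor on rows i ∈ {0, 1}, columns (j,k) ∈ {(0,0), (0,1)} is det [[-12, 4], [-6, 8]] = -72 ≠ 0, so this unfolding has rank ≥ 2; CP rank is at least every unfolding rank, so rank(T) ≥ 2. (Unfolding ranks only ever bound the CP rank from below — rank(T) can be strictly larger than all of them — so the matching upper bound has to come from an explicit 2-term decomposition.)
Upper bound — finding two terms. Write S_k = T[:,:,k] for the frontal slices: S₀ = [[-12, -15], [-6, -24]], S₁ = [[4, -6], [8, -12]].
If T = a₁ ⊗ b₁ ⊗ c₁ + a₂ ⊗ b₂ ⊗ c₂ then each S_k = c₁[k]·a₁b₁ᵀ + c₂[k]·a₂b₂ᵀ. S₀ and S₁ are linearly independent, so a₁b₁ᵀ and a₂b₂ᵀ must span the same plane of matrices: they are the rank-1 matrices of the form x·S₀ + y·S₁.
det(x·S₀ + y·S₁) is 198·x² + 132·xy = 66·(3·x + 2·y)(x), vanishing at (x:y) = (2:-3) and (0:1).
M₁ = 2·S₀ − 3·S₁ = [[-36, -12], [-36, -12]] = (-12)·[1, 1][3, 1]ᵀ and M₂ = S₁ = [[4, -6], [8, -12]] = 2·[1, 2][2, -3]ᵀ, so take a₁ = [1, 1], b₁ = [3, 1], a₂ = [1, 2], b₂ = [2, -3].
Each slice is an integer combination of E₁ = a₁b₁ᵀ and E₂ = a₂b₂ᵀ: S₀ = −6·E₁ + 3·E₂, S₁ = 2·E₂; reading off coefficients, c₁ = [-6, 0] and c₂ = [3, 2].
Hence T = [1, 1] ⊗ [3, 1] ⊗ [-6, 0] + [1, 2] ⊗ [2, -3] ⊗ [3, 2], so rank(T) ≤ 2.
These bounds meet, so rank(T) = 2.

rank(T) = 2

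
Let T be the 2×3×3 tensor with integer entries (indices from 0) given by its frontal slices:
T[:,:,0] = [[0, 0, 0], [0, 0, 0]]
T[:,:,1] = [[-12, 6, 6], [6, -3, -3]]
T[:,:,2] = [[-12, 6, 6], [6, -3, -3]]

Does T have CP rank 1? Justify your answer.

If T = a ⊗ b ⊗ c then every fibre of T is a multiple of the corresponding factor, so read the factors off the fibres through the nonzero entry T[0,0,1] = -12.
The mode-1 fibre T[:,0,1] = [-12, 6] gives a = (2, -1) (primitive direction); the mode-2 fibre T[0,:,1] = [-12, 6, 6] gives b = (2, -1, -1); then c[k] = T[0,0,k] / (a[0]·b[0]) = [0, -12, -12] / 4 = (0, -3, -3).
Expanding (2, -1) ⊗ (2, -1, -1) ⊗ (0, -3, -3) reproduces all 18 entries of T, so T = (2, -1) ⊗ (2, -1, -1) ⊗ (0, -3, -3) and rank(T) ≤ 1.
Equivalently every frontal slice T[:,:,k] is c[k] times the rank-1 matrix (2, -1) ⊗ (2, -1, -1). So T has rank 1 (it is nonzero).

Yes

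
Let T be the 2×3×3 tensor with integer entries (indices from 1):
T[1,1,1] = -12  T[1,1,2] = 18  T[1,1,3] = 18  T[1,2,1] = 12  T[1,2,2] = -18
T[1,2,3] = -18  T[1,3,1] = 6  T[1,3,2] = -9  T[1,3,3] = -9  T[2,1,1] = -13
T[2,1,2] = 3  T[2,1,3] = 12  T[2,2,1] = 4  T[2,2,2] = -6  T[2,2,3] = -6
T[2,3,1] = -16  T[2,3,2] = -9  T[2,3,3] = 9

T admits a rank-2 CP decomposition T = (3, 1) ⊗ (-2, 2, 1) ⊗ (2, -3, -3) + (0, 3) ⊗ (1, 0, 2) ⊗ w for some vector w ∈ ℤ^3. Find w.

Subtract the known terms from T to get the rank-1 residual R = (0, 3) ⊗ (1, 0, 2) ⊗ w, so R[i,j,k] = a[i]·b[j]·w[k]. Pick indices with nonzero a[2]·b[1] = (3)·(1) = 3. Only the fibre through (2,1,·) is needed: R[2,1,:] = T[2,1,:] − Σₗ aₗ[2]bₗ[1]cₗ = [-13, 3, 12] − (1)·(-2)·(2, -3, -3) = [-9, -3, 6]. Then w[k] = R[2,1,k] / 3 for each k, giving w = [-9, -3, 6] / 3 = (-3, -1, 2).

w = (-3, -1, 2)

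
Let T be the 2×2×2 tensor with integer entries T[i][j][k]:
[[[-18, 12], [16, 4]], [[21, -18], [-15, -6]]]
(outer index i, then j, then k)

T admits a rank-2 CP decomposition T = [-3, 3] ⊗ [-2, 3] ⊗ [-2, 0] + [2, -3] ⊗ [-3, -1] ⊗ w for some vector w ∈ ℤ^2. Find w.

Subtract the known terms from T to get the rank-1 residual R = [2, -3] ⊗ [-3, -1] ⊗ w, so R[i,j,k] = a[i]·b[j]·w[k]. Pick indices with nonzero a[0]·b[0] = (2)·(-3) = -6. Only the fibre through (0,0,·) is needed: R[0,0,:] = T[0,0,:] − Σₗ aₗ[0]bₗ[0]cₗ = [-18, 12] − (-3)·(-2)·[-2, 0] = [-6, 12]. Then w[k] = R[0,0,k] / -6 for each k, giving w = [-6, 12] / -6 = [1, -2].

w = [1, -2]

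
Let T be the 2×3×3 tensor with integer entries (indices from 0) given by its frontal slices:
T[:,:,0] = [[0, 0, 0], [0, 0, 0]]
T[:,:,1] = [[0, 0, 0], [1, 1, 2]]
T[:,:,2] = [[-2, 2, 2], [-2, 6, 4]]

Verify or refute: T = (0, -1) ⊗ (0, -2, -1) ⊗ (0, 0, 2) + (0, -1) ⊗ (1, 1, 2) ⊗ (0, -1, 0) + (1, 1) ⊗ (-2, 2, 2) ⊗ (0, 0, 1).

Reconstruct entrywise from the claimed factors. For example, T[0,2,0] = 0 and Σₗ aₗ[0]bₗ[2]cₗ[0] = (0)·(-1)·(0) + (0)·(2)·(0) + (1)·(2)·(0) = 0; checking all 18 entries, every one matches. The claim holds.

Yes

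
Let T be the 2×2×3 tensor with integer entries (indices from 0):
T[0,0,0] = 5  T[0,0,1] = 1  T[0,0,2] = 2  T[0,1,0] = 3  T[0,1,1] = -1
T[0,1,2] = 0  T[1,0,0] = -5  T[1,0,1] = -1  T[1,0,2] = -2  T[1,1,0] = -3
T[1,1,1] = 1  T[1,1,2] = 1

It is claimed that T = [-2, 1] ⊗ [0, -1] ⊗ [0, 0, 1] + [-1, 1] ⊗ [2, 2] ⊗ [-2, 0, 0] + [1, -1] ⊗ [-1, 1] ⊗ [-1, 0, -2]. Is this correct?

Reconstruct entry (0,0,1) from the claimed factors: Σₗ aₗ[0]bₗ[0]cₗ[1] = (-2)·(0)·(0) + (-1)·(2)·(0) + (1)·(-1)·(0) = 0, but T[0,0,1] = 1. The claim is false.

No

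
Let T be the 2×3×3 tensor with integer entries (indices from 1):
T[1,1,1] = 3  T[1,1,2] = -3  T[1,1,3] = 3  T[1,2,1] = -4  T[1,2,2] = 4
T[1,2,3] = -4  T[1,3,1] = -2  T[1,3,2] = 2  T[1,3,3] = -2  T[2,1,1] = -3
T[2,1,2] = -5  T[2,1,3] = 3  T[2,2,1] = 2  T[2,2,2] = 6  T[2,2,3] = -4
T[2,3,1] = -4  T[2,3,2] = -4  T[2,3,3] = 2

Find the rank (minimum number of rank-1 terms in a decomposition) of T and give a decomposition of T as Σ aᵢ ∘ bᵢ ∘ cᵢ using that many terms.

Lower bound: in the mode-2 unfolding of T (rows indexed by j, columns by (i,k)) the 3×3 minor on rows j ∈ {1, 2, 3}, columns (i,k) ∈ {(1,1), (2,1), (2,2)} is det [[3, -3, -5], [-4, 2, 6], [-2, -4, -4]] = 32 ≠ 0, so that unfolding has rank ≥ 3 and hence rank(T) ≥ 3 (CP rank is at least every unfolding rank, though it can be larger).
Upper bound: T is a sum of 3 rank-1 terms, T = [0, 1] ∘ [1, -1, 1] ∘ [-4, -4, 2] + [1, 1] ∘ [1, 0, -2] ∘ [-1, 1, -1] + [2, 1] ∘ [1, -1, -1] ∘ [2, -2, 2] (one valid choice — decompositions are not unique — normalised so each a, b is primitive with positive first nonzero entry; check it by expanding all entries), so rank(T) ≤ 3.
These bounds meet, so rank(T) = 3.

rank(T) = 3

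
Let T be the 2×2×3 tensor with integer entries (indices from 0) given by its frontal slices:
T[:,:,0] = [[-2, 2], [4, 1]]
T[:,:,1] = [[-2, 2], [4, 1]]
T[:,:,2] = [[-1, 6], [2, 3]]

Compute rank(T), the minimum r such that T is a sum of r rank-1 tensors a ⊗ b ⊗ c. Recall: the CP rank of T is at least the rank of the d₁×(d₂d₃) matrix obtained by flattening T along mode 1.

Lower bound: the mode-3 unfolding of T (rows indexed by k, columns by (i,j) = (0,0), (0,1), (1,0), (1,1)) is [[-2, 2, 4, 1], [-2, 2, 4, 1], [-1, 6, 2, 3]].
There the 2×2 minor on rows k ∈ {0, 2}, columns (i,j) ∈ {(0,0), (0,1)} is det [[-2, 2], [-1, 6]] = -10 ≠ 0, so this unfolding has rank ≥ 2; CP rank is at least every unfolding rank, so rank(T) ≥ 2. (Unfolding ranks only ever bound the CP rank from below — rank(T) can be strictly larger than all of them — so the matching upper bound has to come from an explicit 2-term decomposition.)
Upper bound — finding two terms. Write S_k = T[:,:,k] for the frontal slices: S₀ = [[-2, 2], [4, 1]], S₁ = [[-2, 2], [4, 1]], S₂ = [[-1, 6], [2, 3]].
If T = a₁ ⊗ b₁ ⊗ c₁ + a₂ ⊗ b₂ ⊗ c₂ then each S_k = c₁[k]·a₁b₁ᵀ + c₂[k]·a₂b₂ᵀ. S₀ and S₂ are linearly independent, so a₁b₁ᵀ and a₂b₂ᵀ must span the same plane of matrices: they are the rank-1 matrices of the form x·S₀ + y·S₂.
det(x·S₀ + y·S₂) is −10·x² − 35·xy − 15·y² = (-5)·(x + 3·y)(2·x + y), vanishing at (x:y) = (3:-1) and (1:-2).
M₁ = 3·S₀ − S₂ = [[-5, 0], [10, 0]] = (-5)·(1, -2)(1, 0)ᵀ and M₂ = S₀ − 2·S₂ = [[0, -10], [0, -5]] = (-5)·(2, 1)(0, 1)ᵀ, so take a₁ = (1, -2), b₁ = (1, 0), a₂ = (2, 1), b₂ = (0, 1).
Each slice is an integer combination of E₁ = a₁b₁ᵀ and E₂ = a₂b₂ᵀ: S₀ = −2·E₁ + E₂, S₁ = −2·E₁ + E₂, S₂ = −E₁ + 3·E₂; reading off coefficients, c₁ = (-2, -2, -1) and c₂ = (1, 1, 3).
Hence T = (1, -2) ⊗ (1, 0) ⊗ (-2, -2, -1) + (2, 1) ⊗ (0, 1) ⊗ (1, 1, 3), so rank(T) ≤ 2.
These bounds meet, so rank(T) = 2.

2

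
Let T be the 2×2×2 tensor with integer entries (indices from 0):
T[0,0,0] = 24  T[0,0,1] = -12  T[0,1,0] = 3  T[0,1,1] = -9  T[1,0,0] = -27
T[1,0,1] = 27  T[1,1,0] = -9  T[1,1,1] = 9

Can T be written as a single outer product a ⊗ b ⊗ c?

No

The mode-3 unfolding of T (rows indexed by k, columns by (i,j) = (0,0), (0,1), (1,0), (1,1)) is [[24, 3, -27, -9], [-12, -9, 27, 9]].
There the 2×2 minor on rows k ∈ {0, 1}, columns (i,j) ∈ {(0,0), (0,1)} is det [[24, 3], [-12, -9]] = -180 ≠ 0, so this unfolding has rank ≥ 2; CP rank is at least every unfolding rank, so rank(T) ≥ 2.
In particular rank(T) ≥ 2 > 1, so T is not rank-1.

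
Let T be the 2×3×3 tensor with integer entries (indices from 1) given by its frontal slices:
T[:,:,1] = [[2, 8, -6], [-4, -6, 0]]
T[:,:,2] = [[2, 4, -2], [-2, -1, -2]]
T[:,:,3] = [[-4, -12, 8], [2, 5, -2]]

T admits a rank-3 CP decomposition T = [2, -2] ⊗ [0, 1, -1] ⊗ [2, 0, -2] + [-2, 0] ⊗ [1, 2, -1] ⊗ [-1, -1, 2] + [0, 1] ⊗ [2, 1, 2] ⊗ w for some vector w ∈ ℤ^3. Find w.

w = [-2, -1, 1]

Subtract the known terms from T to get the rank-1 residual R = [0, 1] ⊗ [2, 1, 2] ⊗ w, so R[i,j,k] = a[i]·b[j]·w[k]. Pick indices with nonzero a[2]·b[1] = (1)·(2) = 2. Only the fibre through (2,1,·) is needed: R[2,1,:] = T[2,1,:] − Σₗ aₗ[2]bₗ[1]cₗ = [-4, -2, 2] − (-2)·(0)·[2, 0, -2] − (0)·(1)·[-1, -1, 2] = [-4, -2, 2]. Then w[k] = R[2,1,k] / 2 for each k, giving w = [-4, -2, 2] / 2 = [-2, -1, 1].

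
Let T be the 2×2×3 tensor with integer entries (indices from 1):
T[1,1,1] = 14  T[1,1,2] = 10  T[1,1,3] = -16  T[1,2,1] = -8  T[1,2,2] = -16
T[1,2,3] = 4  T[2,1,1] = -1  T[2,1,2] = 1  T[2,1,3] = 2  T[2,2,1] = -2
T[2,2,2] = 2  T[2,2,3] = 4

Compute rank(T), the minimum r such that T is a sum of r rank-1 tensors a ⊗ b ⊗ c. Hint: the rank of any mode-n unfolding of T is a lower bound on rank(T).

Lower bound: in the mode-2 unfolding of T (rows indexed by j, columns by (i,k)) the 2×2 minor on rows j ∈ {1, 2}, columns (i,k) ∈ {(1,1), (1,2)} is det [[14, 10], [-8, -16]] = -144 ≠ 0, so that unfolding has rank ≥ 2 and hence rank(T) ≥ 2 (CP rank is at least every unfolding rank, though it can be larger).
Upper bound: with S_k = T[:,:,k], the two rank-1 terms a₁b₁ᵀ, a₂b₂ᵀ are the rank-1 members of the pencil x·S₁ + y·S₂.
det(x·S₁ + y·S₂) is −36·x² + 36·y² = (-36)·(x − y)(x + y), vanishing at (x:y) = (1:1) and (1:-1).
M₁ = S₁ + S₂ = [[24, -24], [0, 0]] = 24·[1, 0][1, -1]ᵀ and M₂ = S₁ − S₂ = [[4, 8], [-2, -4]] = 2·[2, -1][1, 2]ᵀ, so take a₁ = [1, 0], b₁ = [1, -1], a₂ = [2, -1], b₂ = [1, 2].
Each slice is an integer combination of E₁ = a₁b₁ᵀ and E₂ = a₂b₂ᵀ: S₁ = 12·E₁ + E₂, S₂ = 12·E₁ − E₂, S₃ = −12·E₁ − 2·E₂; reading off coefficients, c₁ = [12, 12, -12] and c₂ = [1, -1, -2].
Hence T = [1, 0] ⊗ [1, -1] ⊗ [12, 12, -12] + [2, -1] ⊗ [1, 2] ⊗ [1, -1, -2], so rank(T) ≤ 2.
These bounds meet, so rank(T) = 2.

2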